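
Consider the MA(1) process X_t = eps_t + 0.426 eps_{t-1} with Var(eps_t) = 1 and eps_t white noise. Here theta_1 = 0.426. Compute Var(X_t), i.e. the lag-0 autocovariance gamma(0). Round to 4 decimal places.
\gamma(0) = 1.1815

For an MA(q) process X_t = eps_t + sum_i theta_i eps_{t-i} with
Var(eps_t) = sigma^2, the variance is
  gamma(0) = sigma^2 * (1 + sum_i theta_i^2).
  sum_i theta_i^2 = (0.426)^2 = 0.181476.
  gamma(0) = 1 * (1 + 0.181476) = 1 * 1.181476 = 1.181476, which rounds to 1.1815.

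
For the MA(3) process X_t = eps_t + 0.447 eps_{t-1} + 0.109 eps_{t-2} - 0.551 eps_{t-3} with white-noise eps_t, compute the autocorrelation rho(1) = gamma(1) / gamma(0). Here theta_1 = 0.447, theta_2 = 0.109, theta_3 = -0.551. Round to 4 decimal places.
\rho(1) = 0.2875

For an MA(q) process with theta_0 = 1, the autocovariance is
  gamma(k) = sigma^2 * sum_{i=0..q-k} theta_i * theta_{i+k},
and rho(k) = gamma(k) / gamma(0). Sigma^2 cancels.
  numerator   = (1)*(0.447) + (0.447)*(0.109) + (0.109)*(-0.551) = 0.435664.
  denominator = (1)^2 + (0.447)^2 + (0.109)^2 + (-0.551)^2 = 1.515291.
  rho(1) = 0.435664 / 1.515291 = 0.2875.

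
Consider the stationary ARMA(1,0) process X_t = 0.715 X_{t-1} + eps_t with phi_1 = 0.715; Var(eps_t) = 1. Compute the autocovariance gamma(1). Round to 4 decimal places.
\gamma(1) = 1.4628

Multiply the model equation by X_{t-k} and take expectations. With theta_0 = psi_0 = 1 and psi_j the MA(infinity) weights, this gives
  gamma(k) - sum_i phi_i gamma(k-i) = c_k,
  c_k = sigma^2 * sum_{j=k..q} theta_j psi_{j-k}   (c_k = 0 for k > q),
using gamma(-m) = gamma(m).
Pure AR (q = 0): c_0 = sigma^2 = 1, c_k = 0 for k >= 1.
Equations for k = 0 and k = 1 (AR order 1):
  gamma(0) = phi_1 gamma(1) + c_0
  gamma(1) = phi_1 gamma(0) + c_1
Substituting the second into the first: gamma(0) (1 - phi_1^2) = c_0 + phi_1 c_1, so
  gamma(0) = c_0 / (1 - phi_1^2) = 1 / (1 - (0.715)^2) = 1 / 0.488775 = 2.045931.
  gamma(1) = phi_1 gamma(0) = (0.715)(2.045931) = 1.462841.
Therefore gamma(1) = 1.4628 (to 4 decimal places).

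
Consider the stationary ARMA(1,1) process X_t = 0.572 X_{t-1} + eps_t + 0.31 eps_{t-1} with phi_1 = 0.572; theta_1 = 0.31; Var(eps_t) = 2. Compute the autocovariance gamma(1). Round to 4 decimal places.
\gamma(1) = 3.0867

Multiply the model equation by X_{t-k} and take expectations. With theta_0 = psi_0 = 1 and psi_j the MA(infinity) weights, this gives
  gamma(k) - sum_i phi_i gamma(k-i) = c_k,
  c_k = sigma^2 * sum_{j=k..q} theta_j psi_{j-k}   (c_k = 0 for k > q),
using gamma(-m) = gamma(m).
psi-weights needed (psi_j = theta_j + sum_i phi_i psi_{j-i}):
  psi_1 = theta_1 + phi_1 = 0.31 + (0.572) = 0.882
Right-hand sides:
  c_0 = sigma^2 (1 + theta_1 psi_1) = 2 * (1 + (0.31)(0.882)) = 2 * 1.27342 = 2.54684
  c_1 = sigma^2 theta_1 = 2 * (0.31) = 0.62
  c_2 = 0
Equations for k = 0 and k = 1 (AR order 1):
  gamma(0) = phi_1 gamma(1) + c_0
  gamma(1) = phi_1 gamma(0) + c_1
Substituting the second into the first: gamma(0) (1 - phi_1^2) = c_0 + phi_1 c_1, so
  gamma(0) = (c_0 + phi_1 c_1) / (1 - phi_1^2) = (2.54684 + (0.572)(0.62)) / (1 - (0.572)^2) = 2.90148 / 0.672816 = 4.312442.
  gamma(1) = phi_1 gamma(0) + c_1 = (0.572)(4.312442) + (0.62) = 3.086717.
Therefore gamma(1) = 3.0867 (to 4 decimal places).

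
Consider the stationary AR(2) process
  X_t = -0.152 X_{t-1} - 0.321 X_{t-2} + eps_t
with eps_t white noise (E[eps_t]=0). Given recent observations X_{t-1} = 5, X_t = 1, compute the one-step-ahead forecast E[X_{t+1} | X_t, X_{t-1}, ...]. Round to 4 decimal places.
E[X_{t+1} \mid \mathcal F_t] = -1.7570

For an AR(p) model X_t = c + sum_i phi_i X_{t-i} + eps_t, the
one-step-ahead conditional mean is
  E[X_{t+1} | X_t, ...] = c + sum_i phi_i X_{t+1-i}.
Substitute known values:
  E[X_{t+1} | ...] = (-0.152) * (1) + (-0.321) * (5)
                   = -1.7570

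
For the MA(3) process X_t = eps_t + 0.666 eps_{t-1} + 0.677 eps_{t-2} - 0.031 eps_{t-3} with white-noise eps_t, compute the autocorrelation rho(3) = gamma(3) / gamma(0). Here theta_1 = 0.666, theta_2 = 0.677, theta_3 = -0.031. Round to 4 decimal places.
\rho(3) = -0.0163

For an MA(q) process with theta_0 = 1, the autocovariance is
  gamma(k) = sigma^2 * sum_{i=0..q-k} theta_i * theta_{i+k},
and rho(k) = gamma(k) / gamma(0). Sigma^2 cancels.
  numerator   = (1)*(-0.031) = -0.031.
  denominator = (1)^2 + (0.666)^2 + (0.677)^2 + (-0.031)^2 = 1.902846.
  rho(3) = -0.031 / 1.902846 = -0.0163.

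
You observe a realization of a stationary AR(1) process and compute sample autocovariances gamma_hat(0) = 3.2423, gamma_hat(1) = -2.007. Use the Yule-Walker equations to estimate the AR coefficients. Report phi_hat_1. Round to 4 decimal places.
\hat\phi_{1} = -0.6190

The Yule-Walker equations for an AR(p) process read, in matrix form,
  Gamma_p phi = r_p,   with   (Gamma_p)_{ij} = gamma(|i - j|),
                       (r_p)_i = gamma(i),   i,j = 1..p.
Substitute the sample gammas (Toeplitz matrix and right-hand side of size 1):
  Gamma_p = [[3.2423]]
  r_p     = [-2.007]
With p = 1 this is the single equation gamma(0) phi_1 = gamma(1):
  phi_hat_1 = gamma(1) / gamma(0) = -2.007 / 3.2423 = -0.6190.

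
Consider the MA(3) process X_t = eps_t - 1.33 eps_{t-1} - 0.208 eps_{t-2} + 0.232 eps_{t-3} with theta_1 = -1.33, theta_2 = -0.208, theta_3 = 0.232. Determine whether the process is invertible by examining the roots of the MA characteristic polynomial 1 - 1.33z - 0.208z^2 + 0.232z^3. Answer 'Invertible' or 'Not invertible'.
\text{Not invertible}

The MA(q) characteristic polynomial is P(z) = 1 - 1.33z - 0.208z^2 + 0.232z^3.
Invertibility requires all roots to lie outside the unit circle, i.e. |z| > 1 for every root.
Degree 3: look for a simple real root z0 first, then factor out (1 - z/z0) and solve the remaining quadratic.
Testing z0 = 2.5: P(2.5) = 1 + (-1.33)(2.5) + (-0.208)(2.5)^2 + (0.232)(2.5)^3
  = 1 + (-3.325) + (-1.3) + (3.625) = 0.  So z_0 = 2.5 is a root, |z_0| = 2.5.
Divide out the factor (1 - 0.4 z) = (1 - z/z0) (since 1/z0 = 0.4):
  P(z) = (1 - 0.4 z)(1 + (-0.93) z + (-0.58) z^2)
  [check: z-coef -0.93 - (0.4) = -1.33; z^2-coef -0.58 - (0.4)(-0.93) = -0.208; z^3-coef -(0.4)(-0.58) = 0.232.]
Remaining roots from the quadratic factor 1 + (-0.93) z + (-0.58) z^2:
  Set 1 + (-0.93) z + (-0.58) z^2 = 0, i.e. a z^2 + b z + c = 0 with a = -0.58, b = -0.93, c = 1.
  Discriminant D = b^2 - 4ac = (-0.93)^2 - 4*(-0.58)*1 = 0.8649 - (-2.32) = 3.1849.
  D >= 0, so the roots are real: z = (-b +/- sqrt(D)) / (2a) = (0.93 +/- 1.784629) / (-1.16).
    z_1 = (0.93 + 1.784629) / (-1.16) = -2.3402,   |z_1| = 2.3402.
    z_2 = (0.93 - 1.784629) / (-1.16) = 0.7367,   |z_2| = 0.7367.
Moduli of all roots: 2.5000, 2.3402, 0.7367.
All moduli strictly greater than 1? No.
Verdict: Not invertible.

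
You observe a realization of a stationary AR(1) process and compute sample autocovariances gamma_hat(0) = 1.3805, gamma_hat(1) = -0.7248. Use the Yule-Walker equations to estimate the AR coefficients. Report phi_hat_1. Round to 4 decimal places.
\hat\phi_{1} = -0.5250

The Yule-Walker equations for an AR(p) process read, in matrix form,
  Gamma_p phi = r_p,   with   (Gamma_p)_{ij} = gamma(|i - j|),
                       (r_p)_i = gamma(i),   i,j = 1..p.
Substitute the sample gammas (Toeplitz matrix and right-hand side of size 1):
  Gamma_p = [[1.3805]]
  r_p     = [-0.7248]
With p = 1 this is the single equation gamma(0) phi_1 = gamma(1):
  phi_hat_1 = gamma(1) / gamma(0) = -0.7248 / 1.3805 = -0.5250.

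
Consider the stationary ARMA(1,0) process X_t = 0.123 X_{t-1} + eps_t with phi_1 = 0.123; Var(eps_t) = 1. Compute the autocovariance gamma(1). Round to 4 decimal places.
\gamma(1) = 0.1249

Multiply the model equation by X_{t-k} and take expectations. With theta_0 = psi_0 = 1 and psi_j the MA(infinity) weights, this gives
  gamma(k) - sum_i phi_i gamma(k-i) = c_k,
  c_k = sigma^2 * sum_{j=k..q} theta_j psi_{j-k}   (c_k = 0 for k > q),
using gamma(-m) = gamma(m).
Pure AR (q = 0): c_0 = sigma^2 = 1, c_k = 0 for k >= 1.
Equations for k = 0 and k = 1 (AR order 1):
  gamma(0) = phi_1 gamma(1) + c_0
  gamma(1) = phi_1 gamma(0) + c_1
Substituting the second into the first: gamma(0) (1 - phi_1^2) = c_0 + phi_1 c_1, so
  gamma(0) = c_0 / (1 - phi_1^2) = 1 / (1 - (0.123)^2) = 1 / 0.984871 = 1.015361.
  gamma(1) = phi_1 gamma(0) = (0.123)(1.015361) = 0.124889.
Therefore gamma(1) = 0.1249 (to 4 decimal places).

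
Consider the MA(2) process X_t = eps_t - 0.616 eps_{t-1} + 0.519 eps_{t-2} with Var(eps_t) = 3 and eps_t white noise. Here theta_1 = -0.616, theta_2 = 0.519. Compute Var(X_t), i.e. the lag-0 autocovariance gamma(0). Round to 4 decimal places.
\gamma(0) = 4.9465

For an MA(q) process X_t = eps_t + sum_i theta_i eps_{t-i} with
Var(eps_t) = sigma^2, the variance is
  gamma(0) = sigma^2 * (1 + sum_i theta_i^2).
  sum_i theta_i^2 = (-0.616)^2 + (0.519)^2 = 0.379456 + 0.269361 = 0.648817.
  gamma(0) = 3 * (1 + 0.648817) = 3 * 1.648817 = 4.946451, which rounds to 4.9465.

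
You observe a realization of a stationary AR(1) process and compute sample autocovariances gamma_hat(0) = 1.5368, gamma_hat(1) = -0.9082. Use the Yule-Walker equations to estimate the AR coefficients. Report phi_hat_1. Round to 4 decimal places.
\hat\phi_{1} = -0.5910

The Yule-Walker equations for an AR(p) process read, in matrix form,
  Gamma_p phi = r_p,   with   (Gamma_p)_{ij} = gamma(|i - j|),
                       (r_p)_i = gamma(i),   i,j = 1..p.
Substitute the sample gammas (Toeplitz matrix and right-hand side of size 1):
  Gamma_p = [[1.5368]]
  r_p     = [-0.9082]
With p = 1 this is the single equation gamma(0) phi_1 = gamma(1):
  phi_hat_1 = gamma(1) / gamma(0) = -0.9082 / 1.5368 = -0.5910.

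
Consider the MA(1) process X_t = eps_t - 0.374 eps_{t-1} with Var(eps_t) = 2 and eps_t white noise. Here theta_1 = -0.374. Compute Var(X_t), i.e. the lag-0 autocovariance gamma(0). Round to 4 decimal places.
\gamma(0) = 2.2798

For an MA(q) process X_t = eps_t + sum_i theta_i eps_{t-i} with
Var(eps_t) = sigma^2, the variance is
  gamma(0) = sigma^2 * (1 + sum_i theta_i^2).
  sum_i theta_i^2 = (-0.374)^2 = 0.139876.
  gamma(0) = 2 * (1 + 0.139876) = 2 * 1.139876 = 2.279752, which rounds to 2.2798.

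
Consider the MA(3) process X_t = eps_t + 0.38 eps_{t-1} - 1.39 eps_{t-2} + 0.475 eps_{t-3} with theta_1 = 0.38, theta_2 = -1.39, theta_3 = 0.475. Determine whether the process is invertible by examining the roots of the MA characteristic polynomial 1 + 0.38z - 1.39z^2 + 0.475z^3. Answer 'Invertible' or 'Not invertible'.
\text{Not invertible}

The MA(q) characteristic polynomial is P(z) = 1 + 0.38z - 1.39z^2 + 0.475z^3.
Invertibility requires all roots to lie outside the unit circle, i.e. |z| > 1 for every root.
Degree 3: look for a simple real root z0 first, then factor out (1 - z/z0) and solve the remaining quadratic.
Testing z0 = 2: P(2) = 1 + (0.38)(2) + (-1.39)(2)^2 + (0.475)(2)^3
  = 1 + (0.76) + (-5.56) + (3.8) = 0.  So z_0 = 2 is a root, |z_0| = 2.
Divide out the factor (1 - 0.5 z) = (1 - z/z0) (since 1/z0 = 0.5):
  P(z) = (1 - 0.5 z)(1 + (0.88) z + (-0.95) z^2)
  [check: z-coef 0.88 - (0.5) = 0.38; z^2-coef -0.95 - (0.5)(0.88) = -1.39; z^3-coef -(0.5)(-0.95) = 0.475.]
Remaining roots from the quadratic factor 1 + (0.88) z + (-0.95) z^2:
  Set 1 + (0.88) z + (-0.95) z^2 = 0, i.e. a z^2 + b z + c = 0 with a = -0.95, b = 0.88, c = 1.
  Discriminant D = b^2 - 4ac = (0.88)^2 - 4*(-0.95)*1 = 0.7744 - (-3.8) = 4.5744.
  D >= 0, so the roots are real: z = (-b +/- sqrt(D)) / (2a) = (-0.88 +/- 2.138785) / (-1.9).
    z_1 = (-0.88 + 2.138785) / (-1.9) = -0.6625,   |z_1| = 0.6625.
    z_2 = (-0.88 - 2.138785) / (-1.9) = 1.5888,   |z_2| = 1.5888.
Moduli of all roots: 2.0000, 0.6625, 1.5888.
All moduli strictly greater than 1? No.
Verdict: Not invertible.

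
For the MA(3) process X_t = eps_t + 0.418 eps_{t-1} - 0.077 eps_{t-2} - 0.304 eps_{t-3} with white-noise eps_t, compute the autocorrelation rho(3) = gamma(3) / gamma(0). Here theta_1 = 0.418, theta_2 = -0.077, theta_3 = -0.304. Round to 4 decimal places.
\rho(3) = -0.2388

For an MA(q) process with theta_0 = 1, the autocovariance is
  gamma(k) = sigma^2 * sum_{i=0..q-k} theta_i * theta_{i+k},
and rho(k) = gamma(k) / gamma(0). Sigma^2 cancels.
  numerator   = (1)*(-0.304) = -0.304.
  denominator = (1)^2 + (0.418)^2 + (-0.077)^2 + (-0.304)^2 = 1.273069.
  rho(3) = -0.304 / 1.273069 = -0.2388.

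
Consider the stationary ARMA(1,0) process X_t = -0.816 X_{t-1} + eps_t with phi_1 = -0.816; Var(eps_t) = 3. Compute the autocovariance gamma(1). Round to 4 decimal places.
\gamma(1) = -7.3262

Multiply the model equation by X_{t-k} and take expectations. With theta_0 = psi_0 = 1 and psi_j the MA(infinity) weights, this gives
  gamma(k) - sum_i phi_i gamma(k-i) = c_k,
  c_k = sigma^2 * sum_{j=k..q} theta_j psi_{j-k}   (c_k = 0 for k > q),
using gamma(-m) = gamma(m).
Pure AR (q = 0): c_0 = sigma^2 = 3, c_k = 0 for k >= 1.
Equations for k = 0 and k = 1 (AR order 1):
  gamma(0) = phi_1 gamma(1) + c_0
  gamma(1) = phi_1 gamma(0) + c_1
Substituting the second into the first: gamma(0) (1 - phi_1^2) = c_0 + phi_1 c_1, so
  gamma(0) = c_0 / (1 - phi_1^2) = 3 / (1 - (-0.816)^2) = 3 / 0.334144 = 8.978165.
  gamma(1) = phi_1 gamma(0) = (-0.816)(8.978165) = -7.326183.
Therefore gamma(1) = -7.3262 (to 4 decimal places).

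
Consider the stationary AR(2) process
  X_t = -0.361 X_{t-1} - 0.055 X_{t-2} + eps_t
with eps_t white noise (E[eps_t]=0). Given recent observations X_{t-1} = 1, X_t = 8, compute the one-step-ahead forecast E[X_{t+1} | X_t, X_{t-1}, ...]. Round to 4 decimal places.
E[X_{t+1} \mid \mathcal F_t] = -2.9430

For an AR(p) model X_t = c + sum_i phi_i X_{t-i} + eps_t, the
one-step-ahead conditional mean is
  E[X_{t+1} | X_t, ...] = c + sum_i phi_i X_{t+1-i}.
Substitute known values:
  E[X_{t+1} | ...] = (-0.361) * (8) + (-0.055) * (1)
                   = -2.9430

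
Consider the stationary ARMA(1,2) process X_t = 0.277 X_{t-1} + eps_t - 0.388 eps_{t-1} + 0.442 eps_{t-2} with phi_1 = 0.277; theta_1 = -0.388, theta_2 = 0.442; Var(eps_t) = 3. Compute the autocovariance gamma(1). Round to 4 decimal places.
\gamma(1) = -0.3177

Multiply the model equation by X_{t-k} and take expectations. With theta_0 = psi_0 = 1 and psi_j the MA(infinity) weights, this gives
  gamma(k) - sum_i phi_i gamma(k-i) = c_k,
  c_k = sigma^2 * sum_{j=k..q} theta_j psi_{j-k}   (c_k = 0 for k > q),
using gamma(-m) = gamma(m).
psi-weights needed (psi_j = theta_j + sum_i phi_i psi_{j-i}):
  psi_1 = theta_1 + phi_1 = -0.388 + (0.277) = -0.111
  psi_2 = theta_2 + phi_1 psi_1 = 0.442 + (0.277)(-0.111) = 0.411253
Right-hand sides:
  c_0 = sigma^2 (1 + theta_1 psi_1 + theta_2 psi_2) = 3 * (1 + (-0.388)(-0.111) + (0.442)(0.411253)) = 3 * 1.224842 = 3.674525
  c_1 = sigma^2 (theta_1 + theta_2 psi_1) = 3 * (-0.388 + (0.442)(-0.111)) = -1.311186
  c_2 = sigma^2 theta_2 = 3 * (0.442) = 1.326
Equations for k = 0 and k = 1 (AR order 1):
  gamma(0) = phi_1 gamma(1) + c_0
  gamma(1) = phi_1 gamma(0) + c_1
Substituting the second into the first: gamma(0) (1 - phi_1^2) = c_0 + phi_1 c_1, so
  gamma(0) = (c_0 + phi_1 c_1) / (1 - phi_1^2) = (3.674525 + (0.277)(-1.311186)) / (1 - (0.277)^2) = 3.311327 / 0.923271 = 3.586517.
  gamma(1) = phi_1 gamma(0) + c_1 = (0.277)(3.586517) + (-1.311186) = -0.317721.
Therefore gamma(1) = -0.3177 (to 4 decimal places).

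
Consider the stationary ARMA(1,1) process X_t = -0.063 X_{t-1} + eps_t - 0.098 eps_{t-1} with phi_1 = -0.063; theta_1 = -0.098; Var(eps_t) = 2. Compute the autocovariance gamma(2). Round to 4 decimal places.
\gamma(2) = 0.0205

Multiply the model equation by X_{t-k} and take expectations. With theta_0 = psi_0 = 1 and psi_j the MA(infinity) weights, this gives
  gamma(k) - sum_i phi_i gamma(k-i) = c_k,
  c_k = sigma^2 * sum_{j=k..q} theta_j psi_{j-k}   (c_k = 0 for k > q),
using gamma(-m) = gamma(m).
psi-weights needed (psi_j = theta_j + sum_i phi_i psi_{j-i}):
  psi_1 = theta_1 + phi_1 = -0.098 + (-0.063) = -0.161
Right-hand sides:
  c_0 = sigma^2 (1 + theta_1 psi_1) = 2 * (1 + (-0.098)(-0.161)) = 2 * 1.015778 = 2.031556
  c_1 = sigma^2 theta_1 = 2 * (-0.098) = -0.196
  c_2 = 0
Equations for k = 0 and k = 1 (AR order 1):
  gamma(0) = phi_1 gamma(1) + c_0
  gamma(1) = phi_1 gamma(0) + c_1
Substituting the second into the first: gamma(0) (1 - phi_1^2) = c_0 + phi_1 c_1, so
  gamma(0) = (c_0 + phi_1 c_1) / (1 - phi_1^2) = (2.031556 + (-0.063)(-0.196)) / (1 - (-0.063)^2) = 2.043904 / 0.996031 = 2.052049.
  gamma(1) = phi_1 gamma(0) + c_1 = (-0.063)(2.052049) + (-0.196) = -0.325279.
For k = 2 (> q): gamma(2) = phi_1 gamma(1) = (-0.063)(-0.325279) = 0.020493.
Therefore gamma(2) = 0.0205 (to 4 decimal places).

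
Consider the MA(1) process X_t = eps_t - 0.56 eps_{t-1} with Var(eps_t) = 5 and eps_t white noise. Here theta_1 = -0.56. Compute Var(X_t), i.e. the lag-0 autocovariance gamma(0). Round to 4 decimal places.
\gamma(0) = 6.5680

For an MA(q) process X_t = eps_t + sum_i theta_i eps_{t-i} with
Var(eps_t) = sigma^2, the variance is
  gamma(0) = sigma^2 * (1 + sum_i theta_i^2).
  sum_i theta_i^2 = (-0.56)^2 = 0.3136.
  gamma(0) = 5 * (1 + 0.3136) = 5 * 1.3136 = 6.568, which rounds to 6.5680.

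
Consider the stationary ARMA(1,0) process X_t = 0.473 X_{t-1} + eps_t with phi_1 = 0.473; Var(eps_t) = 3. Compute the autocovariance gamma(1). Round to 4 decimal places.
\gamma(1) = 1.8280

Multiply the model equation by X_{t-k} and take expectations. With theta_0 = psi_0 = 1 and psi_j the MA(infinity) weights, this gives
  gamma(k) - sum_i phi_i gamma(k-i) = c_k,
  c_k = sigma^2 * sum_{j=k..q} theta_j psi_{j-k}   (c_k = 0 for k > q),
using gamma(-m) = gamma(m).
Pure AR (q = 0): c_0 = sigma^2 = 3, c_k = 0 for k >= 1.
Equations for k = 0 and k = 1 (AR order 1):
  gamma(0) = phi_1 gamma(1) + c_0
  gamma(1) = phi_1 gamma(0) + c_1
Substituting the second into the first: gamma(0) (1 - phi_1^2) = c_0 + phi_1 c_1, so
  gamma(0) = c_0 / (1 - phi_1^2) = 3 / (1 - (0.473)^2) = 3 / 0.776271 = 3.86463.
  gamma(1) = phi_1 gamma(0) = (0.473)(3.86463) = 1.82797.
Therefore gamma(1) = 1.8280 (to 4 decimal places).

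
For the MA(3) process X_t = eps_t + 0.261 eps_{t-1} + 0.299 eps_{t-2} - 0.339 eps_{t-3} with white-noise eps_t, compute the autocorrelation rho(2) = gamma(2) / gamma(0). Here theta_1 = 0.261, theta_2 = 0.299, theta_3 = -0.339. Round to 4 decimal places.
\rho(2) = 0.1654

For an MA(q) process with theta_0 = 1, the autocovariance is
  gamma(k) = sigma^2 * sum_{i=0..q-k} theta_i * theta_{i+k},
and rho(k) = gamma(k) / gamma(0). Sigma^2 cancels.
  numerator   = (1)*(0.299) + (0.261)*(-0.339) = 0.210521.
  denominator = (1)^2 + (0.261)^2 + (0.299)^2 + (-0.339)^2 = 1.272443.
  rho(2) = 0.210521 / 1.272443 = 0.1654.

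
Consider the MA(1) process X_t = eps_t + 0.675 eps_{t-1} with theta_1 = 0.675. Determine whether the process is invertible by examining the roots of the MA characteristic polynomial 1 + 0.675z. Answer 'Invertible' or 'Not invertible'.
\text{Invertible}

The MA(q) characteristic polynomial is P(z) = 1 + 0.675z.
Invertibility requires all roots to lie outside the unit circle, i.e. |z| > 1 for every root.
This is linear in z: 1 + (0.675) z = 0  =>  z = -1/(0.675) = -1.481481,  |z| = 1.481481.
Moduli of all roots: 1.4815.
All moduli strictly greater than 1? Yes.
Verdict: Invertible.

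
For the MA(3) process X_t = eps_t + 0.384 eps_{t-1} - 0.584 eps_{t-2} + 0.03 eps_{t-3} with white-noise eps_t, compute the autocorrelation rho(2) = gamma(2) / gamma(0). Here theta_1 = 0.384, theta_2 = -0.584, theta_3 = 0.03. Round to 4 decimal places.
\rho(2) = -0.3844

For an MA(q) process with theta_0 = 1, the autocovariance is
  gamma(k) = sigma^2 * sum_{i=0..q-k} theta_i * theta_{i+k},
and rho(k) = gamma(k) / gamma(0). Sigma^2 cancels.
  numerator   = (1)*(-0.584) + (0.384)*(0.03) = -0.57248.
  denominator = (1)^2 + (0.384)^2 + (-0.584)^2 + (0.03)^2 = 1.489412.
  rho(2) = -0.57248 / 1.489412 = -0.3844.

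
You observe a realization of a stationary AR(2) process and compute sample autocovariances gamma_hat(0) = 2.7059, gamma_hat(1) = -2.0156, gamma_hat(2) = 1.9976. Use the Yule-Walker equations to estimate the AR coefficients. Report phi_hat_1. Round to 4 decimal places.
\hat\phi_{1} = -0.4380

The Yule-Walker equations for an AR(p) process read, in matrix form,
  Gamma_p phi = r_p,   with   (Gamma_p)_{ij} = gamma(|i - j|),
                       (r_p)_i = gamma(i),   i,j = 1..p.
Substitute the sample gammas (Toeplitz matrix and right-hand side of size 2):
  Gamma_p = [[2.7059, -2.0156], [-2.0156, 2.7059]]
  r_p     = [-2.0156, 1.9976]
Written out:
  2.7059 phi_1 - 2.0156 phi_2 = -2.0156
  -2.0156 phi_1 + 2.7059 phi_2 = 1.9976
Solve by Cramer's rule:
  det = gamma(0)^2 - gamma(1)^2 = (2.7059)^2 - (-2.0156)^2 = 7.32189481 - 4.06264336 = 3.25925145
  phi_hat_1 = [gamma(1) gamma(0) - gamma(1) gamma(2)] / det = [(-2.0156)(2.7059) - (-2.0156)(1.9976)] / 3.25925145 = -1.42764948 / 3.25925145 = -0.438
  phi_hat_2 = [gamma(0) gamma(2) - gamma(1)^2] / det = [(2.7059)(1.9976) - (-2.0156)^2] / 3.25925145 = 1.34266248 / 3.25925145 = 0.412
So phi_hat = [-0.4380, 0.4120].
Therefore phi_hat_1 = -0.4380.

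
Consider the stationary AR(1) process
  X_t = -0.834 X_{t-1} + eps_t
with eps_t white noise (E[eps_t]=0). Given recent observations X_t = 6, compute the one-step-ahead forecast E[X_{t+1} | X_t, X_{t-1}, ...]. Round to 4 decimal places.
E[X_{t+1} \mid \mathcal F_t] = -5.0040

For an AR(p) model X_t = c + sum_i phi_i X_{t-i} + eps_t, the
one-step-ahead conditional mean is
  E[X_{t+1} | X_t, ...] = c + sum_i phi_i X_{t+1-i}.
Substitute known values:
  E[X_{t+1} | ...] = (-0.834) * (6)
                   = -5.0040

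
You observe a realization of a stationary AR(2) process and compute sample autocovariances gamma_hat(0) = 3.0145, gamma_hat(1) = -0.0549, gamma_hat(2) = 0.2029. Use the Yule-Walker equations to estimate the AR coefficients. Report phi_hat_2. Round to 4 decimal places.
\hat\phi_{2} = 0.0670

The Yule-Walker equations for an AR(p) process read, in matrix form,
  Gamma_p phi = r_p,   with   (Gamma_p)_{ij} = gamma(|i - j|),
                       (r_p)_i = gamma(i),   i,j = 1..p.
Substitute the sample gammas (Toeplitz matrix and right-hand side of size 2):
  Gamma_p = [[3.0145, -0.0549], [-0.0549, 3.0145]]
  r_p     = [-0.0549, 0.2029]
Written out:
  3.0145 phi_1 - 0.0549 phi_2 = -0.0549
  -0.0549 phi_1 + 3.0145 phi_2 = 0.2029
Solve by Cramer's rule:
  det = gamma(0)^2 - gamma(1)^2 = (3.0145)^2 - (-0.0549)^2 = 9.08721025 - 0.00301401 = 9.08419624
  phi_hat_1 = [gamma(1) gamma(0) - gamma(1) gamma(2)] / det = [(-0.0549)(3.0145) - (-0.0549)(0.2029)] / 9.08419624 = -0.15435684 / 9.08419624 = -0.017
  phi_hat_2 = [gamma(0) gamma(2) - gamma(1)^2] / det = [(3.0145)(0.2029) - (-0.0549)^2] / 9.08419624 = 0.60862804 / 9.08419624 = 0.067
So phi_hat = [-0.0170, 0.0670].
Therefore phi_hat_2 = 0.0670.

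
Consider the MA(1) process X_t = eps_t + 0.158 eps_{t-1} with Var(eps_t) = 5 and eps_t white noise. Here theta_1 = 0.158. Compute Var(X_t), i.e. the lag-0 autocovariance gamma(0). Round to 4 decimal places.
\gamma(0) = 5.1248

For an MA(q) process X_t = eps_t + sum_i theta_i eps_{t-i} with
Var(eps_t) = sigma^2, the variance is
  gamma(0) = sigma^2 * (1 + sum_i theta_i^2).
  sum_i theta_i^2 = (0.158)^2 = 0.024964.
  gamma(0) = 5 * (1 + 0.024964) = 5 * 1.024964 = 5.12482, which rounds to 5.1248.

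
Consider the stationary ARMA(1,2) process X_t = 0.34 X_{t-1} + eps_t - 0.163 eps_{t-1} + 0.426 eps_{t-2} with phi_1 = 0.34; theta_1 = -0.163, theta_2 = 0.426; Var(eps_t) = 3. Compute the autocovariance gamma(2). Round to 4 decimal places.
\gamma(2) = 1.6390

Multiply the model equation by X_{t-k} and take expectations. With theta_0 = psi_0 = 1 and psi_j the MA(infinity) weights, this gives
  gamma(k) - sum_i phi_i gamma(k-i) = c_k,
  c_k = sigma^2 * sum_{j=k..q} theta_j psi_{j-k}   (c_k = 0 for k > q),
using gamma(-m) = gamma(m).
psi-weights needed (psi_j = theta_j + sum_i phi_i psi_{j-i}):
  psi_1 = theta_1 + phi_1 = -0.163 + (0.34) = 0.177
  psi_2 = theta_2 + phi_1 psi_1 = 0.426 + (0.34)(0.177) = 0.48618
Right-hand sides:
  c_0 = sigma^2 (1 + theta_1 psi_1 + theta_2 psi_2) = 3 * (1 + (-0.163)(0.177) + (0.426)(0.48618)) = 3 * 1.178262 = 3.534785
  c_1 = sigma^2 (theta_1 + theta_2 psi_1) = 3 * (-0.163 + (0.426)(0.177)) = -0.262794
  c_2 = sigma^2 theta_2 = 3 * (0.426) = 1.278
Equations for k = 0 and k = 1 (AR order 1):
  gamma(0) = phi_1 gamma(1) + c_0
  gamma(1) = phi_1 gamma(0) + c_1
Substituting the second into the first: gamma(0) (1 - phi_1^2) = c_0 + phi_1 c_1, so
  gamma(0) = (c_0 + phi_1 c_1) / (1 - phi_1^2) = (3.534785 + (0.34)(-0.262794)) / (1 - (0.34)^2) = 3.445435 / 0.8844 = 3.895788.
  gamma(1) = phi_1 gamma(0) + c_1 = (0.34)(3.895788) + (-0.262794) = 1.061774.
For k = 2: gamma(2) = phi_1 gamma(1) + c_2
  = (0.34)(1.061774) + (1.278) = 1.639003.
Therefore gamma(2) = 1.6390 (to 4 decimal places).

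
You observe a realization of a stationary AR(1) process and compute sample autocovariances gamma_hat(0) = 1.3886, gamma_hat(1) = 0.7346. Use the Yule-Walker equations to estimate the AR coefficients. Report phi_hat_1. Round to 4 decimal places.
\hat\phi_{1} = 0.5290

The Yule-Walker equations for an AR(p) process read, in matrix form,
  Gamma_p phi = r_p,   with   (Gamma_p)_{ij} = gamma(|i - j|),
                       (r_p)_i = gamma(i),   i,j = 1..p.
Substitute the sample gammas (Toeplitz matrix and right-hand side of size 1):
  Gamma_p = [[1.3886]]
  r_p     = [0.7346]
With p = 1 this is the single equation gamma(0) phi_1 = gamma(1):
  phi_hat_1 = gamma(1) / gamma(0) = 0.7346 / 1.3886 = 0.5290.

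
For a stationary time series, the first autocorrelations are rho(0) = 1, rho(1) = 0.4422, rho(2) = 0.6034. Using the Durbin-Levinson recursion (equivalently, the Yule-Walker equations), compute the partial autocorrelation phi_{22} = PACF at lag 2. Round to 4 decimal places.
\phi_{22} = 0.5070

The PACF at lag k is phi_{kk}, the last component of the solution
to the Yule-Walker system G_k phi = r_k where
  (G_k)_{ij} = rho(|i - j|), (r_k)_i = rho(i), i,j = 1..k.
Equivalently, Durbin-Levinson gives phi_{kk} iteratively:
  phi_{11} = rho(1)
  phi_{kk} = [rho(k) - sum_{j=1..k-1} phi_{k-1,j} rho(k-j)]
            / [1 - sum_{j=1..k-1} phi_{k-1,j} rho(j)],
  phi_{k,j} = phi_{k-1,j} - phi_{kk} phi_{k-1,k-j},  j = 1..k-1.
Step k = 1:
  phi_11 = rho(1) = 0.4422.
Step k = 2:
  phi_22 = [rho(2) - phi_11 rho(1)] / [1 - phi_11 rho(1)] = [0.6034 - (0.4422)(0.4422)] / [1 - (0.4422)(0.4422)]
         = 0.40785916 / 0.80445916 = 0.507.
Therefore phi_{22} = 0.5070.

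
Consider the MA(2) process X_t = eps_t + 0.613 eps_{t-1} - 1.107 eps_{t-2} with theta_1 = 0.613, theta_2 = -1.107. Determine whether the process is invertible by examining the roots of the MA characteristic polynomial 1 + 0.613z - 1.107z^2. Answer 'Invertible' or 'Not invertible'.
\text{Not invertible}

The MA(q) characteristic polynomial is P(z) = 1 + 0.613z - 1.107z^2.
Invertibility requires all roots to lie outside the unit circle, i.e. |z| > 1 for every root.
Set 1 + (0.613) z + (-1.107) z^2 = 0, i.e. a z^2 + b z + c = 0 with a = -1.107, b = 0.613, c = 1.
Discriminant D = b^2 - 4ac = (0.613)^2 - 4*(-1.107)*1 = 0.375769 - (-4.428) = 4.803769.
D >= 0, so the roots are real: z = (-b +/- sqrt(D)) / (2a) = (-0.613 +/- 2.19175) / (-2.214).
  z_1 = (-0.613 + 2.19175) / (-2.214) = -0.7131,   |z_1| = 0.7131.
  z_2 = (-0.613 - 2.19175) / (-2.214) = 1.2668,   |z_2| = 1.2668.
Moduli of all roots: 0.7131, 1.2668.
All moduli strictly greater than 1? No.
Verdict: Not invertible.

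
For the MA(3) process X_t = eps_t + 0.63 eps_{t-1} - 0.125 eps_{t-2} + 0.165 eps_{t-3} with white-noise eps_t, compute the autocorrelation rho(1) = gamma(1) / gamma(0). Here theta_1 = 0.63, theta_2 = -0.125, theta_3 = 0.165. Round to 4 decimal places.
\rho(1) = 0.3686

For an MA(q) process with theta_0 = 1, the autocovariance is
  gamma(k) = sigma^2 * sum_{i=0..q-k} theta_i * theta_{i+k},
and rho(k) = gamma(k) / gamma(0). Sigma^2 cancels.
  numerator   = (1)*(0.63) + (0.63)*(-0.125) + (-0.125)*(0.165) = 0.530625.
  denominator = (1)^2 + (0.63)^2 + (-0.125)^2 + (0.165)^2 = 1.43975.
  rho(1) = 0.530625 / 1.43975 = 0.3686.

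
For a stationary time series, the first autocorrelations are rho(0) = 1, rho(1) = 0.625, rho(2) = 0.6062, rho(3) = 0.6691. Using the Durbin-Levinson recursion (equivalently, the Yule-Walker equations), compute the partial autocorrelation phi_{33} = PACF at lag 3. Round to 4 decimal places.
\phi_{33} = 0.3811

The PACF at lag k is phi_{kk}, the last component of the solution
to the Yule-Walker system G_k phi = r_k where
  (G_k)_{ij} = rho(|i - j|), (r_k)_i = rho(i), i,j = 1..k.
Equivalently, Durbin-Levinson gives phi_{kk} iteratively:
  phi_{11} = rho(1)
  phi_{kk} = [rho(k) - sum_{j=1..k-1} phi_{k-1,j} rho(k-j)]
            / [1 - sum_{j=1..k-1} phi_{k-1,j} rho(j)],
  phi_{k,j} = phi_{k-1,j} - phi_{kk} phi_{k-1,k-j},  j = 1..k-1.
Step k = 1:
  phi_11 = rho(1) = 0.625.
Step k = 2:
  phi_22 = [rho(2) - phi_11 rho(1)] / [1 - phi_11 rho(1)] = [0.6062 - (0.625)(0.625)] / [1 - (0.625)(0.625)]
         = 0.215575 / 0.609375 = 0.353764.
  Update: phi_21 = phi_11 - phi_22 phi_11 = 0.625 - (0.353764)(0.625) = 0.403897.
Step k = 3:
  phi_33 = [rho(3) - phi_21 rho(2) - phi_22 rho(1)] / [1 - phi_21 rho(1) - phi_22 rho(2)]
    numerator   = 0.6691 - (0.403897)(0.6062) - (0.353764)(0.625) = 0.20315481
    denominator = 1 - (0.403897)(0.625) - (0.353764)(0.6062) = 0.5331123
  phi_33 = 0.20315481 / 0.5331123 = 0.3811.
Therefore phi_{33} = 0.3811.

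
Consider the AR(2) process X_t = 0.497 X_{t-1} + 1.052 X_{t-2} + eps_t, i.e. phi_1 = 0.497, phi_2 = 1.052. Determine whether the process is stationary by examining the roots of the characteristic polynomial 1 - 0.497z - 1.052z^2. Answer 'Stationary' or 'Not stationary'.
\text{Not stationary}

The AR(p) characteristic polynomial is P(z) = 1 - 0.497z - 1.052z^2.
Stationarity requires all roots to lie outside the unit circle, i.e. |z| > 1 for every root.
Set 1 + (-0.497) z + (-1.052) z^2 = 0, i.e. a z^2 + b z + c = 0 with a = -1.052, b = -0.497, c = 1.
Discriminant D = b^2 - 4ac = (-0.497)^2 - 4*(-1.052)*1 = 0.247009 - (-4.208) = 4.455009.
D >= 0, so the roots are real: z = (-b +/- sqrt(D)) / (2a) = (0.497 +/- 2.110689) / (-2.104).
  z_1 = (0.497 + 2.110689) / (-2.104) = -1.2394,   |z_1| = 1.2394.
  z_2 = (0.497 - 2.110689) / (-2.104) = 0.767,   |z_2| = 0.767.
Moduli of all roots: 1.2394, 0.7670.
All moduli strictly greater than 1? No.
Verdict: Not stationary.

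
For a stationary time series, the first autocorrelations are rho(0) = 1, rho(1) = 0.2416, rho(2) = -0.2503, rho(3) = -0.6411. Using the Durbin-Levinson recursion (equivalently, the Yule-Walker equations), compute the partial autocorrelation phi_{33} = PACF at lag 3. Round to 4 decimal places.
\phi_{33} = -0.5730

The PACF at lag k is phi_{kk}, the last component of the solution
to the Yule-Walker system G_k phi = r_k where
  (G_k)_{ij} = rho(|i - j|), (r_k)_i = rho(i), i,j = 1..k.
Equivalently, Durbin-Levinson gives phi_{kk} iteratively:
  phi_{11} = rho(1)
  phi_{kk} = [rho(k) - sum_{j=1..k-1} phi_{k-1,j} rho(k-j)]
            / [1 - sum_{j=1..k-1} phi_{k-1,j} rho(j)],
  phi_{k,j} = phi_{k-1,j} - phi_{kk} phi_{k-1,k-j},  j = 1..k-1.
Step k = 1:
  phi_11 = rho(1) = 0.2416.
Step k = 2:
  phi_22 = [rho(2) - phi_11 rho(1)] / [1 - phi_11 rho(1)] = [-0.2503 - (0.2416)(0.2416)] / [1 - (0.2416)(0.2416)]
         = -0.30867056 / 0.94162944 = -0.327805.
  Update: phi_21 = phi_11 - phi_22 phi_11 = 0.2416 - (-0.327805)(0.2416) = 0.320798.
Step k = 3:
  phi_33 = [rho(3) - phi_21 rho(2) - phi_22 rho(1)] / [1 - phi_21 rho(1) - phi_22 rho(2)]
    numerator   = -0.6411 - (0.320798)(-0.2503) - (-0.327805)(0.2416) = -0.48160674
    denominator = 1 - (0.320798)(0.2416) - (-0.327805)(-0.2503) = 0.84044578
  phi_33 = -0.48160674 / 0.84044578 = -0.573.
Therefore phi_{33} = -0.5730.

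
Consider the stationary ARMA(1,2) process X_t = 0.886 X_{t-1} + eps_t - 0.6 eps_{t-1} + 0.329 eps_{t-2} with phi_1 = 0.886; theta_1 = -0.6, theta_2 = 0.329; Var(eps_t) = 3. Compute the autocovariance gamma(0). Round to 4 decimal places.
\gamma(0) = 7.9781

Multiply the model equation by X_{t-k} and take expectations. With theta_0 = psi_0 = 1 and psi_j the MA(infinity) weights, this gives
  gamma(k) - sum_i phi_i gamma(k-i) = c_k,
  c_k = sigma^2 * sum_{j=k..q} theta_j psi_{j-k}   (c_k = 0 for k > q),
using gamma(-m) = gamma(m).
psi-weights needed (psi_j = theta_j + sum_i phi_i psi_{j-i}):
  psi_1 = theta_1 + phi_1 = -0.6 + (0.886) = 0.286
  psi_2 = theta_2 + phi_1 psi_1 = 0.329 + (0.886)(0.286) = 0.582396
Right-hand sides:
  c_0 = sigma^2 (1 + theta_1 psi_1 + theta_2 psi_2) = 3 * (1 + (-0.6)(0.286) + (0.329)(0.582396)) = 3 * 1.020008 = 3.060025
  c_1 = sigma^2 (theta_1 + theta_2 psi_1) = 3 * (-0.6 + (0.329)(0.286)) = -1.517718
  c_2 = sigma^2 theta_2 = 3 * (0.329) = 0.987
Equations for k = 0 and k = 1 (AR order 1):
  gamma(0) = phi_1 gamma(1) + c_0
  gamma(1) = phi_1 gamma(0) + c_1
Substituting the second into the first: gamma(0) (1 - phi_1^2) = c_0 + phi_1 c_1, so
  gamma(0) = (c_0 + phi_1 c_1) / (1 - phi_1^2) = (3.060025 + (0.886)(-1.517718)) / (1 - (0.886)^2) = 1.715327 / 0.215004 = 7.978115.
Therefore gamma(0) = 7.9781 (to 4 decimal places).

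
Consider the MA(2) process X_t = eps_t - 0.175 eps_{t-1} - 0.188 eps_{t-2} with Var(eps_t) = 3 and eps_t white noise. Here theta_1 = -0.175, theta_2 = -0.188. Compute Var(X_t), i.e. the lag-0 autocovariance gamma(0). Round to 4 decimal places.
\gamma(0) = 3.1979

For an MA(q) process X_t = eps_t + sum_i theta_i eps_{t-i} with
Var(eps_t) = sigma^2, the variance is
  gamma(0) = sigma^2 * (1 + sum_i theta_i^2).
  sum_i theta_i^2 = (-0.175)^2 + (-0.188)^2 = 0.030625 + 0.035344 = 0.065969.
  gamma(0) = 3 * (1 + 0.065969) = 3 * 1.065969 = 3.197907, which rounds to 3.1979.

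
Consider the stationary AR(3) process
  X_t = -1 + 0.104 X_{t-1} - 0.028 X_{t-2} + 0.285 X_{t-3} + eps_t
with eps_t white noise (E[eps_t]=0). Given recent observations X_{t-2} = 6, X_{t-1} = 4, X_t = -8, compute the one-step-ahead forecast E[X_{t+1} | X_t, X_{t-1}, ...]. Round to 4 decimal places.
E[X_{t+1} \mid \mathcal F_t] = -0.2340

For an AR(p) model X_t = c + sum_i phi_i X_{t-i} + eps_t, the
one-step-ahead conditional mean is
  E[X_{t+1} | X_t, ...] = c + sum_i phi_i X_{t+1-i}.
Substitute known values:
  E[X_{t+1} | ...] = -1 + (0.104) * (-8) + (-0.028) * (4) + (0.285) * (6)
                   = -0.2340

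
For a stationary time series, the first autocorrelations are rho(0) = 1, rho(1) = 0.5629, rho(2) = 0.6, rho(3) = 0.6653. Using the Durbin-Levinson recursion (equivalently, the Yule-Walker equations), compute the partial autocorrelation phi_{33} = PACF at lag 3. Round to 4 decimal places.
\phi_{33} = 0.4140

The PACF at lag k is phi_{kk}, the last component of the solution
to the Yule-Walker system G_k phi = r_k where
  (G_k)_{ij} = rho(|i - j|), (r_k)_i = rho(i), i,j = 1..k.
Equivalently, Durbin-Levinson gives phi_{kk} iteratively:
  phi_{11} = rho(1)
  phi_{kk} = [rho(k) - sum_{j=1..k-1} phi_{k-1,j} rho(k-j)]
            / [1 - sum_{j=1..k-1} phi_{k-1,j} rho(j)],
  phi_{k,j} = phi_{k-1,j} - phi_{kk} phi_{k-1,k-j},  j = 1..k-1.
Step k = 1:
  phi_11 = rho(1) = 0.5629.
Step k = 2:
  phi_22 = [rho(2) - phi_11 rho(1)] / [1 - phi_11 rho(1)] = [0.6 - (0.5629)(0.5629)] / [1 - (0.5629)(0.5629)]
         = 0.28314359 / 0.68314359 = 0.414472.
  Update: phi_21 = phi_11 - phi_22 phi_11 = 0.5629 - (0.414472)(0.5629) = 0.329594.
Step k = 3:
  phi_33 = [rho(3) - phi_21 rho(2) - phi_22 rho(1)] / [1 - phi_21 rho(1) - phi_22 rho(2)]
    numerator   = 0.6653 - (0.329594)(0.6) - (0.414472)(0.5629) = 0.23423758
    denominator = 1 - (0.329594)(0.5629) - (0.414472)(0.6) = 0.56578862
  phi_33 = 0.23423758 / 0.56578862 = 0.414.
Therefore phi_{33} = 0.4140.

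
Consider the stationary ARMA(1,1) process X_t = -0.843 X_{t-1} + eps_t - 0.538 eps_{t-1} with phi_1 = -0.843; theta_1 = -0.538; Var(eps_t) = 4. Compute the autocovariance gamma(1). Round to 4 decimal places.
\gamma(1) = -27.7494

Multiply the model equation by X_{t-k} and take expectations. With theta_0 = psi_0 = 1 and psi_j the MA(infinity) weights, this gives
  gamma(k) - sum_i phi_i gamma(k-i) = c_k,
  c_k = sigma^2 * sum_{j=k..q} theta_j psi_{j-k}   (c_k = 0 for k > q),
using gamma(-m) = gamma(m).
psi-weights needed (psi_j = theta_j + sum_i phi_i psi_{j-i}):
  psi_1 = theta_1 + phi_1 = -0.538 + (-0.843) = -1.381
Right-hand sides:
  c_0 = sigma^2 (1 + theta_1 psi_1) = 4 * (1 + (-0.538)(-1.381)) = 4 * 1.742978 = 6.971912
  c_1 = sigma^2 theta_1 = 4 * (-0.538) = -2.152
  c_2 = 0
Equations for k = 0 and k = 1 (AR order 1):
  gamma(0) = phi_1 gamma(1) + c_0
  gamma(1) = phi_1 gamma(0) + c_1
Substituting the second into the first: gamma(0) (1 - phi_1^2) = c_0 + phi_1 c_1, so
  gamma(0) = (c_0 + phi_1 c_1) / (1 - phi_1^2) = (6.971912 + (-0.843)(-2.152)) / (1 - (-0.843)^2) = 8.786048 / 0.289351 = 30.364671.
  gamma(1) = phi_1 gamma(0) + c_1 = (-0.843)(30.364671) + (-2.152) = -27.749418.
Therefore gamma(1) = -27.7494 (to 4 decimal places).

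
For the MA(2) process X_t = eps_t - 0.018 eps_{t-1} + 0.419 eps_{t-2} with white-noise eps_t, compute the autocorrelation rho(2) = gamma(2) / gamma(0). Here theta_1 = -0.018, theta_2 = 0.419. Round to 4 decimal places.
\rho(2) = 0.3563

For an MA(q) process with theta_0 = 1, the autocovariance is
  gamma(k) = sigma^2 * sum_{i=0..q-k} theta_i * theta_{i+k},
and rho(k) = gamma(k) / gamma(0). Sigma^2 cancels.
  numerator   = (1)*(0.419) = 0.419.
  denominator = (1)^2 + (-0.018)^2 + (0.419)^2 = 1.175885.
  rho(2) = 0.419 / 1.175885 = 0.3563.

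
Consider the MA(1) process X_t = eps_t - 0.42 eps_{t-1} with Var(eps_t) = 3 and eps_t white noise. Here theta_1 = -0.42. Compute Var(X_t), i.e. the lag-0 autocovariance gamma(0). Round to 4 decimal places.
\gamma(0) = 3.5292

For an MA(q) process X_t = eps_t + sum_i theta_i eps_{t-i} with
Var(eps_t) = sigma^2, the variance is
  gamma(0) = sigma^2 * (1 + sum_i theta_i^2).
  sum_i theta_i^2 = (-0.42)^2 = 0.1764.
  gamma(0) = 3 * (1 + 0.1764) = 3 * 1.1764 = 3.5292.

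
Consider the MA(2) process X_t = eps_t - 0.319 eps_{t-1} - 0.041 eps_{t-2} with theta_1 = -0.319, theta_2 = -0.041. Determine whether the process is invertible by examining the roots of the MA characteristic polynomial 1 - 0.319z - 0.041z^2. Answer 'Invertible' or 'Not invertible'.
\text{Invertible}

The MA(q) characteristic polynomial is P(z) = 1 - 0.319z - 0.041z^2.
Invertibility requires all roots to lie outside the unit circle, i.e. |z| > 1 for every root.
Set 1 + (-0.319) z + (-0.041) z^2 = 0, i.e. a z^2 + b z + c = 0 with a = -0.041, b = -0.319, c = 1.
Discriminant D = b^2 - 4ac = (-0.319)^2 - 4*(-0.041)*1 = 0.101761 - (-0.164) = 0.265761.
D >= 0, so the roots are real: z = (-b +/- sqrt(D)) / (2a) = (0.319 +/- 0.51552) / (-0.082).
  z_1 = (0.319 + 0.51552) / (-0.082) = -10.1771,   |z_1| = 10.1771.
  z_2 = (0.319 - 0.51552) / (-0.082) = 2.3966,   |z_2| = 2.3966.
Moduli of all roots: 10.1771, 2.3966.
All moduli strictly greater than 1? Yes.
Verdict: Invertible.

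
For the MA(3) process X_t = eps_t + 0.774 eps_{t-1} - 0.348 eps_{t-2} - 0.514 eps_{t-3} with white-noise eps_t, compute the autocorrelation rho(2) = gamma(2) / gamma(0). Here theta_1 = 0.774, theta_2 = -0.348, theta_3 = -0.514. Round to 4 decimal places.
\rho(2) = -0.3759

For an MA(q) process with theta_0 = 1, the autocovariance is
  gamma(k) = sigma^2 * sum_{i=0..q-k} theta_i * theta_{i+k},
and rho(k) = gamma(k) / gamma(0). Sigma^2 cancels.
  numerator   = (1)*(-0.348) + (0.774)*(-0.514) = -0.745836.
  denominator = (1)^2 + (0.774)^2 + (-0.348)^2 + (-0.514)^2 = 1.984376.
  rho(2) = -0.745836 / 1.984376 = -0.3759.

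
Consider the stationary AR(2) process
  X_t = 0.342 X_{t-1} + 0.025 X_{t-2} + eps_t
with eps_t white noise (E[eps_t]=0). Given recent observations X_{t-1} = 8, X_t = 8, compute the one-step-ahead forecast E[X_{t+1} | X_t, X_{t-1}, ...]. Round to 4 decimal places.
E[X_{t+1} \mid \mathcal F_t] = 2.9360

For an AR(p) model X_t = c + sum_i phi_i X_{t-i} + eps_t, the
one-step-ahead conditional mean is
  E[X_{t+1} | X_t, ...] = c + sum_i phi_i X_{t+1-i}.
Substitute known values:
  E[X_{t+1} | ...] = (0.342) * (8) + (0.025) * (8)
                   = 2.9360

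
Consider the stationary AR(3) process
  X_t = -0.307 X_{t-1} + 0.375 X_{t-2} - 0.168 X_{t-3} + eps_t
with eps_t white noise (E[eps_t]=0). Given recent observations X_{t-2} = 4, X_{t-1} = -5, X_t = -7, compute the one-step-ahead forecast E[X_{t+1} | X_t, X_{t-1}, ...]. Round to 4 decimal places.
E[X_{t+1} \mid \mathcal F_t] = -0.3980

For an AR(p) model X_t = c + sum_i phi_i X_{t-i} + eps_t, the
one-step-ahead conditional mean is
  E[X_{t+1} | X_t, ...] = c + sum_i phi_i X_{t+1-i}.
Substitute known values:
  E[X_{t+1} | ...] = (-0.307) * (-7) + (0.375) * (-5) + (-0.168) * (4)
                   = -0.3980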